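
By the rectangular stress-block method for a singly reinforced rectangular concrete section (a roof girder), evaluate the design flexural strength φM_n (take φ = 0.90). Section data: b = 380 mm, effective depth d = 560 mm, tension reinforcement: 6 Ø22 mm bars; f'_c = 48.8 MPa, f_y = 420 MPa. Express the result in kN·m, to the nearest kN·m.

A_s = 6 × 380 = 2280 mm².
T = A_s f_y = 2280 × 420 = 957600 N = 957.6 kN.
From C = T: a = T/(0.85 f'_c b) = 957600/(0.85 × 48.8 × 380) = 60.75 mm.
M_n = T(d − a/2) = 957.6 kN × (560 − 30.375) mm = 507.17 kN·m.
φM_n = 0.90 × 507.17 = 456.45 kN·m.

φM_n ≈ 456 kN·m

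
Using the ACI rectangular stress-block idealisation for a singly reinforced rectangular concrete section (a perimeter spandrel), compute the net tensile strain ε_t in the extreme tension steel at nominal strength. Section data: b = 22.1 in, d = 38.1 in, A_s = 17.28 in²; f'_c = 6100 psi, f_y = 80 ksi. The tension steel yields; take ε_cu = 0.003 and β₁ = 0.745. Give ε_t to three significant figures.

a = A_s f_y/(0.85 f'_c b) = 12.064 in.
β₁ = 0.745, so c = a/β₁ = 12.064/0.745 = 16.193 in.
From the linear strain diagram with ε_cu = 0.003: ε_t = 0.003 (d − c)/c = 0.003 × (38.1 − 16.193)/16.193 = 0.00406.
ε_t is between 0.004 and 0.005 — transition zone.

ε_t ≈ 0.00406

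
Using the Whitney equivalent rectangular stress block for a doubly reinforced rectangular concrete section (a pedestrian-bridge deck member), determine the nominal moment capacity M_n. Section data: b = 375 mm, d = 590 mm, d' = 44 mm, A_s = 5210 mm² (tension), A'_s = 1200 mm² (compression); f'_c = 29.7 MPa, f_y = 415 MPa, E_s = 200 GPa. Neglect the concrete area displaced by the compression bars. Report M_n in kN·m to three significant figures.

M_n ≈ 1110 kN·m

Assume both tension and compression steel yield.
Net tension couple steel: A_s − A'_s = 4010 mm².
a = (A_s − A'_s) f_y / (0.85 f'_c b) = 1664150/(0.85 × 29.7 × 375) = 175.79 mm.
c = a/β₁ = 175.79/0.838 = 209.77 mm; ε'_s = 0.003(c − d')/c = 0.0024 ≥ f_y/E_s = 0.0021, so compression steel does yield.
M_n = (A_s − A'_s) f_y (d − a/2) + A'_s f_y (d − d') = [1664150 × (590 − 87.895) + 498000 × (590 − 44)] × 10⁻⁶ = 835.58 + 271.91 = 1107.49 kN·m.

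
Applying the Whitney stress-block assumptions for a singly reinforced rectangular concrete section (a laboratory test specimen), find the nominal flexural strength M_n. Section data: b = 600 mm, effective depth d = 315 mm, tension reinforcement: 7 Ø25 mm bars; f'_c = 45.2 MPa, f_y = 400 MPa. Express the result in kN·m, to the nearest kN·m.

A_s = 7 × 491 = 3437 mm².
T = A_s f_y = 3437 × 400 = 1374800 N = 1374.8 kN.
From C = T: a = T/(0.85 f'_c b) = 1374800/(0.85 × 45.2 × 600) = 59.64 mm.
M_n = T(d − a/2) = 1374.8 kN × (315 − 29.82) mm = 392.07 kN·m.

M_n ≈ 392 kN·m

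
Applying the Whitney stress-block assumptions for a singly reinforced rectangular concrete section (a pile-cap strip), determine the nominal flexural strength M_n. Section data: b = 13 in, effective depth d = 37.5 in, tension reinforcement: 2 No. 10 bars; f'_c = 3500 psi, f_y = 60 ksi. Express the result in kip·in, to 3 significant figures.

M_n ≈ 5410 kip·in

A_s = 2 × 1.27 = 2.54 in².
T = A_s f_y = 2.54 × 60 = 152.4 kips.
a = T/(0.85 f'_c b) = 152.4/(0.85 × 3.5 × 13) = 3.941 in.
M_n = T(d − a/2) = 152.4 × (37.5 − 1.9705) = 5414.7 kip·in.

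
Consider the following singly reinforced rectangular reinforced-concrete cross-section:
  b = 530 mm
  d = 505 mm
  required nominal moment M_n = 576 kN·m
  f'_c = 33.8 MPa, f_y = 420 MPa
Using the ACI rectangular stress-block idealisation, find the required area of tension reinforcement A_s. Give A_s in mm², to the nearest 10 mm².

A_s ≈ 2950 mm²

With M_n = 0.85 f'_c a b (d − a/2), solve the quadratic for a:
a = d − √(d² − 2M_n/(0.85 f'_c b)) = 505 − √(505² − 2 × 576×10⁶/(0.85 × 33.8 × 530)) = 81.48 mm.
A_s = 0.85 f'_c a b / f_y = 0.85 × 33.8 × 81.48 × 530 / 420 = 2954.0 mm².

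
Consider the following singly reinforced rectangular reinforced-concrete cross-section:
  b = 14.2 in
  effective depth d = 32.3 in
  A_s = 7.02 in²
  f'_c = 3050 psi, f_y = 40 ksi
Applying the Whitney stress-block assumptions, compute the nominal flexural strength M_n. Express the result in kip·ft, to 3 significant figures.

T = A_s f_y = 7.02 × 40 = 280.8 kips.
a = T/(0.85 f'_c b) = 280.8/(0.85 × 3.05 × 14.2) = 7.628 in.
M_n = T(d − a/2) = 280.8 × (32.3 − 3.814) = 7998.9 kip·in = 7998.9/12 = 666.58 kip·ft.

M_n ≈ 667 kip·ft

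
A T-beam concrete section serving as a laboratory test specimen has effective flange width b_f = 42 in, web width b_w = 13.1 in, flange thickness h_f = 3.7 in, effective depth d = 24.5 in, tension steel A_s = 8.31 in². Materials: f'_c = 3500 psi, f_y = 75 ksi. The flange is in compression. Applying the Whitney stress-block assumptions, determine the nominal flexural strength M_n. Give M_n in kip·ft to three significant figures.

Tension: T = A_s f_y = 8.31 × 75 = 623.25 kips.
Try a within the flange: a = T/(0.85 f'_c b_f) = 623.25/(0.85 × 3.5 × 42) = 4.988 in.
a = 4.988 > h_f = 3.7 in: the block extends into the web. Split into flange-overhang and web parts.
C_f = 0.85 f'_c (b_f − b_w) h_f = 0.85 × 3.5 × (42 − 13.1) × 3.7 = 318.1 kips.
Remaining web compression depth: a_w = (T − C_f)/(0.85 f'_c b_w) = (623.25 − 318.1)/(0.85 × 3.5 × 13.1) = 7.830 in.
M_n = C_f(d − h_f/2) + (T − C_f)(d − a_w/2) = 318.1 × (24.5 − 1.85) + 305.15 × (24.5 − 3.915) = 7205.0 + 6281.5 = 13486.5 kip·in.
M_n = 13486.5/12 = 1123.88 kip·ft.

M_n ≈ 1120 kip·ft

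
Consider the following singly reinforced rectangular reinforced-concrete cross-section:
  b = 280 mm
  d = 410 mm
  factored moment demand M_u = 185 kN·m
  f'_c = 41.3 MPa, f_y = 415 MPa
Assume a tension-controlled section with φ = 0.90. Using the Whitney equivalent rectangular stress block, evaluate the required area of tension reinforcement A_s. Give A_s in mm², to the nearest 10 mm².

A_s ≈ 1290 mm²

M_n = M_u/φ = 185/0.90 = 205.556 kN·m.
With M_n = 0.85 f'_c a b (d − a/2), solve the quadratic for a:
a = d − √(d² − 2M_n/(0.85 f'_c b)) = 410 − √(410² − 2 × 205.556×10⁶/(0.85 × 41.3 × 280)) = 54.65 mm.
A_s = 0.85 f'_c a b / f_y = 0.85 × 41.3 × 54.65 × 280 / 415 = 1294.4 mm².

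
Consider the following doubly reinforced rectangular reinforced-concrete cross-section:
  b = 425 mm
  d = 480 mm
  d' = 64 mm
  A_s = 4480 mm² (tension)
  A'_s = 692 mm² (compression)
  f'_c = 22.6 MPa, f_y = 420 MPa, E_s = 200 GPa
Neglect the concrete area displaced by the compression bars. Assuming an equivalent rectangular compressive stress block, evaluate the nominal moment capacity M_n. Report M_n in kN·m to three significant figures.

Assume both tension and compression steel yield.
Net tension couple steel: A_s − A'_s = 3788 mm².
a = (A_s − A'_s) f_y / (0.85 f'_c b) = 1590960/(0.85 × 22.6 × 425) = 194.87 mm.
c = a/β₁ = 194.87/0.85 = 229.26 mm; ε'_s = 0.003(c − d')/c = 0.0022 ≥ f_y/E_s = 0.0021, so compression steel does yield.
M_n = (A_s − A'_s) f_y (d − a/2) + A'_s f_y (d − d') = [1590960 × (480 − 97.435) + 290640 × (480 − 64)] × 10⁻⁶ = 608.65 + 120.91 = 729.56 kN·m.

M_n ≈ 730 kN·m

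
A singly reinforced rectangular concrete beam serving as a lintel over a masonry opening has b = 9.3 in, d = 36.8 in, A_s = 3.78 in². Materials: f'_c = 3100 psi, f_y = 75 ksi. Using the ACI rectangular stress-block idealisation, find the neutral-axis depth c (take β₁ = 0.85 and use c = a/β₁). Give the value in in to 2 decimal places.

c ≈ 13.61 in

T = A_s f_y = 3.78 × 75 = 283.5 kips.
a = T/(0.85 f'_c b) = 283.5/(0.85 × 3.1 × 9.3) = 11.5688 in.
With β₁ = 0.85, c = a/β₁ = 11.5688/0.85 = 13.61 in.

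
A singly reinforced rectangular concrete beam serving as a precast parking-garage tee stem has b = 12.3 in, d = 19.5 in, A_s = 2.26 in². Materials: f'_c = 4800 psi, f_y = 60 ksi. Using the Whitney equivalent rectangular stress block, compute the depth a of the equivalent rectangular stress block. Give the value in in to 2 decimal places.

T = A_s f_y = 2.26 × 60 = 135.6 kips.
a = T/(0.85 f'_c b) = 135.6/(0.85 × 4.8 × 12.3) = 2.70 in.

a ≈ 2.70 in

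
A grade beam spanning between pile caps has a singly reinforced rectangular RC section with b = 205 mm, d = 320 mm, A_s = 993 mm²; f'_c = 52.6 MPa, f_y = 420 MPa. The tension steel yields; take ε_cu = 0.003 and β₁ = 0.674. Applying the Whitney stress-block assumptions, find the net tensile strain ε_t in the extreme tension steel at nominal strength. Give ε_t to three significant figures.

a = A_s f_y/(0.85 f'_c b) = 45.50 mm.
β₁ = 0.674, so c = a/β₁ = 45.50/0.674 = 67.51 mm.
From the linear strain diagram with ε_cu = 0.003: ε_t = 0.003 (d − c)/c = 0.003 × (320 − 67.51)/67.51 = 0.0112.
Since ε_t ≥ 0.005, the section is tension-controlled.

ε_t ≈ 0.0112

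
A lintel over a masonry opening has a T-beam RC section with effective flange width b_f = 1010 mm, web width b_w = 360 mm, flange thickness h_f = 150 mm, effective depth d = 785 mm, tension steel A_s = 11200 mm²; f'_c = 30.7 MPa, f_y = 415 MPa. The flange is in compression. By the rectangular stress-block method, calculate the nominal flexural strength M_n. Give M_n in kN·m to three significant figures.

M_n ≈ 3220 kN·m

Tension: T = A_s f_y = 11200 × 415 = 4648000 N.
Try a within the flange: a = T/(0.85 f'_c b_f) = 4648000/(0.85 × 30.7 × 1010) = 176.35 mm.
a = 176.35 > h_f = 150 mm: the block extends into the web. Split into flange-overhang and web parts.
C_f = 0.85 f'_c (b_f − b_w) h_f = 0.85 × 30.7 × (1010 − 360) × 150 = 2544263 N.
Remaining web compression depth: a_w = (T − C_f)/(0.85 f'_c b_w) = (4648000 − 2544263)/(0.85 × 30.7 × 360) = 223.94 mm.
M_n = C_f(d − h_f/2) + (T − C_f)(d − a_w/2) = 2544263 × (785 − 75) + 2103737 × (785 − 111.97) = 1806.43 + 1415.88 = 3222.31 × 10⁶ N·mm.
M_n = 3222.31 kN·m.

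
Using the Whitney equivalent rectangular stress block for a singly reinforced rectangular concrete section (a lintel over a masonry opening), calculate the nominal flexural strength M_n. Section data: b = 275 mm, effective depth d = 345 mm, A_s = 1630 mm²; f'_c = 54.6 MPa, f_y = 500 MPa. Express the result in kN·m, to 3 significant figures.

M_n ≈ 255 kN·m

T = A_s f_y = 1630 × 500 = 815000 N = 815 kN.
From C = T: a = T/(0.85 f'_c b) = 815000/(0.85 × 54.6 × 275) = 63.86 mm.
M_n = T(d − a/2) = 815 kN × (345 − 31.93) mm = 255.15 kN·m.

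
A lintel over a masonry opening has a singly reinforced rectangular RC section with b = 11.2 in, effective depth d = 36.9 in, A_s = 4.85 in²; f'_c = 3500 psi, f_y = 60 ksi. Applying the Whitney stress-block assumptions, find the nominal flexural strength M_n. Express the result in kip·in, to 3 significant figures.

T = A_s f_y = 4.85 × 60 = 291 kips.
a = T/(0.85 f'_c b) = 291/(0.85 × 3.5 × 11.2) = 8.733 in.
M_n = T(d − a/2) = 291 × (36.9 − 4.3665) = 9467.2 kip·in.

M_n ≈ 9470 kip·in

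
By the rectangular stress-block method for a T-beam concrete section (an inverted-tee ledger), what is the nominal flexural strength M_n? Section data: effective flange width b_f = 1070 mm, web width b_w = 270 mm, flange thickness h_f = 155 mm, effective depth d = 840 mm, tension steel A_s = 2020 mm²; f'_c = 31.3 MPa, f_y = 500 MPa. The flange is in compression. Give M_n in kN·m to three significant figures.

M_n ≈ 830 kN·m

Tension: T = A_s f_y = 2020 × 500 = 1010000 N.
Try a within the flange: a = T/(0.85 f'_c b_f) = 1010000/(0.85 × 31.3 × 1070) = 35.48 mm.
Since a = 35.48 ≤ h_f = 155 mm, the stress block lies entirely in the flange; analyse as a rectangular beam of width b_f.
M_n = T(d − a/2) = 1010000 × (840 − 17.74) = 830.48 × 10⁶ N·mm.
M_n = 830.48 kN·m.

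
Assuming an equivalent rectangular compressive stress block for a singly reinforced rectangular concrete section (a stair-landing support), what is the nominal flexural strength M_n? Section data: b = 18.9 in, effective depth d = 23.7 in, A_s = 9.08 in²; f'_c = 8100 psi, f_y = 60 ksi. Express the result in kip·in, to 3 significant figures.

M_n ≈ 11800 kip·in

T = A_s f_y = 9.08 × 60 = 544.8 kips.
a = T/(0.85 f'_c b) = 544.8/(0.85 × 8.1 × 18.9) = 4.187 in.
M_n = T(d − a/2) = 544.8 × (23.7 − 2.0935) = 11771.2 kip·in.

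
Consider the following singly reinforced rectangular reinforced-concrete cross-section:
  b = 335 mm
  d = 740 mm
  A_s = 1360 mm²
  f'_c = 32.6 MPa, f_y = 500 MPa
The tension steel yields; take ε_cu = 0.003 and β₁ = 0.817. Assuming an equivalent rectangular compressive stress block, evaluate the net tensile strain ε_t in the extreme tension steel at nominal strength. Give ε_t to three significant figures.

ε_t ≈ 0.0218

a = A_s f_y/(0.85 f'_c b) = 73.25 mm.
β₁ = 0.817, so c = a/β₁ = 73.25/0.817 = 89.66 mm.
From the linear strain diagram with ε_cu = 0.003: ε_t = 0.003 (d − c)/c = 0.003 × (740 − 89.66)/89.66 = 0.0218.
Since ε_t ≥ 0.005, the section is tension-controlled.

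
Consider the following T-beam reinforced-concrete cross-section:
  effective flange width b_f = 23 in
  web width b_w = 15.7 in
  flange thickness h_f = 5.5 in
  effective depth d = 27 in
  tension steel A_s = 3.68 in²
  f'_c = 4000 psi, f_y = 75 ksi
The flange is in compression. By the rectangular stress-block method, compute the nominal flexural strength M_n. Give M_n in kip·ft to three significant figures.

Tension: T = A_s f_y = 3.68 × 75 = 276 kips.
Try a within the flange: a = T/(0.85 f'_c b_f) = 276/(0.85 × 4 × 23) = 3.529 in.
Since a = 3.529 ≤ h_f = 5.5 in, the stress block lies entirely in the flange; analyse as a rectangular beam of width b_f.
M_n = T(d − a/2) = 276 × (27 − 1.7645) = 6965.0 kip·in.
M_n = 6965.0/12 = 580.42 kip·ft.

M_n ≈ 580 kip·ft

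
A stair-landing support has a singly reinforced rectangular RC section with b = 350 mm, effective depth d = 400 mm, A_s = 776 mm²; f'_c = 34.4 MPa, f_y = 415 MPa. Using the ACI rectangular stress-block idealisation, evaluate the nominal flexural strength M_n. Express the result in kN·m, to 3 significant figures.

T = A_s f_y = 776 × 415 = 322040 N = 322.04 kN.
From C = T: a = T/(0.85 f'_c b) = 322040/(0.85 × 34.4 × 350) = 31.47 mm.
M_n = T(d − a/2) = 322.04 kN × (400 − 15.735) mm = 123.75 kN·m.

M_n ≈ 124 kN·m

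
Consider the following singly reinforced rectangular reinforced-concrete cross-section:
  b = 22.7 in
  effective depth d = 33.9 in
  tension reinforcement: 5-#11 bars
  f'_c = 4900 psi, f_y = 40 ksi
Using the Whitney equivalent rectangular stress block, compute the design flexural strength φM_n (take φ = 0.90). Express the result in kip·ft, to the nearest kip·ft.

φM_n ≈ 755 kip·ft

A_s = 5 × 1.56 = 7.8 in².
T = A_s f_y = 7.8 × 40 = 312 kips.
a = T/(0.85 f'_c b) = 312/(0.85 × 4.9 × 22.7) = 3.300 in.
M_n = T(d − a/2) = 312 × (33.9 − 1.65) = 10062.0 kip·in = 10062.0/12 = 838.50 kip·ft.
φM_n = 0.90 × 838.50 = 754.65 kip·ft.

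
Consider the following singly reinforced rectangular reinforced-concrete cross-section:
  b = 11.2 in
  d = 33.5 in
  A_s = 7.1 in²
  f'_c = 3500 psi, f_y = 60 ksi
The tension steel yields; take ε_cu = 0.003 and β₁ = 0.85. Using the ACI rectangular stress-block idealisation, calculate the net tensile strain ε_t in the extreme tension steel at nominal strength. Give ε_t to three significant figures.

ε_t ≈ 0.00368

a = A_s f_y/(0.85 f'_c b) = 12.785 in.
β₁ = 0.85, so c = a/β₁ = 12.785/0.85 = 15.041 in.
From the linear strain diagram with ε_cu = 0.003: ε_t = 0.003 (d − c)/c = 0.003 × (33.5 − 15.041)/15.041 = 0.00368.
ε_t < 0.004 — the section is over-reinforced for flexure under ACI limits.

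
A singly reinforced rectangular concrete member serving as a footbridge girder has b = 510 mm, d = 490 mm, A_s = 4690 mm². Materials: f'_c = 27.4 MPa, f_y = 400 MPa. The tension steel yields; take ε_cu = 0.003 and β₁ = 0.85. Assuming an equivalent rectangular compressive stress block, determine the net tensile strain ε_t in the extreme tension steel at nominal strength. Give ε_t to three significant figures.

ε_t ≈ 0.00491

a = A_s f_y/(0.85 f'_c b) = 157.94 mm.
β₁ = 0.85, so c = a/β₁ = 157.94/0.85 = 185.81 mm.
From the linear strain diagram with ε_cu = 0.003: ε_t = 0.003 (d − c)/c = 0.003 × (490 − 185.81)/185.81 = 0.00491.
ε_t is between 0.004 and 0.005 — transition zone.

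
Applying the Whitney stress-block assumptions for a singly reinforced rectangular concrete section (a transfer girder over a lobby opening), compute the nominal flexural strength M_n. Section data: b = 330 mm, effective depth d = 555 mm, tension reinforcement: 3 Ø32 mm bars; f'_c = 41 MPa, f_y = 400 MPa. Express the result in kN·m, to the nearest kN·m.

M_n ≈ 495 kN·m

A_s = 3 × 804 = 2412 mm².
T = A_s f_y = 2412 × 400 = 964800 N = 964.8 kN.
From C = T: a = T/(0.85 f'_c b) = 964800/(0.85 × 41 × 330) = 83.89 mm.
M_n = T(d − a/2) = 964.8 kN × (555 − 41.945) mm = 495.00 kN·m.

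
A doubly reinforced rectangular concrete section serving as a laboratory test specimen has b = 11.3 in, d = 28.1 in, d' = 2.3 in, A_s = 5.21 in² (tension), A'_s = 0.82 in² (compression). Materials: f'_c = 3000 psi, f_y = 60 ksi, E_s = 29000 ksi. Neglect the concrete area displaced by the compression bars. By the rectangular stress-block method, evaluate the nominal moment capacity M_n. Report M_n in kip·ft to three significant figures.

Assume both steels yield.
a = (A_s − A'_s) f_y/(0.85 f'_c b) = (5.21 − 0.82) × 60/(0.85 × 3 × 11.3) = 9.141 in.
c = a/β₁ = 9.141/0.85 = 10.754 in; ε'_s = 0.003(c − d')/c = 0.0024 ≥ ε_y = 0.0021, so the compression steel yields.
M_n = (A_s − A'_s) f_y (d − a/2) + A'_s f_y (d − d') = 263.4 × (28.1 − 4.5705) + 49.2 × (28.1 − 2.3) = 6197.7 + 1269.4 = 7467.1 kip·in = 7467.1/12 = 622.26 kip·ft.

M_n ≈ 622 kip·ft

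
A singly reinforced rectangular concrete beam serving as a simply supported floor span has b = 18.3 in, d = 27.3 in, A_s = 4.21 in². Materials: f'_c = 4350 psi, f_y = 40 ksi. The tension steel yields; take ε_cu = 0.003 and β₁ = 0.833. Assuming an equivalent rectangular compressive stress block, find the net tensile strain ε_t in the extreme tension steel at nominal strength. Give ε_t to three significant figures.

a = A_s f_y/(0.85 f'_c b) = 2.489 in.
β₁ = 0.833, so c = a/β₁ = 2.489/0.833 = 2.988 in.
From the linear strain diagram with ε_cu = 0.003: ε_t = 0.003 (d − c)/c = 0.003 × (27.3 − 2.988)/2.988 = 0.0244.
Since ε_t ≥ 0.005, the section is tension-controlled.

ε_t ≈ 0.0244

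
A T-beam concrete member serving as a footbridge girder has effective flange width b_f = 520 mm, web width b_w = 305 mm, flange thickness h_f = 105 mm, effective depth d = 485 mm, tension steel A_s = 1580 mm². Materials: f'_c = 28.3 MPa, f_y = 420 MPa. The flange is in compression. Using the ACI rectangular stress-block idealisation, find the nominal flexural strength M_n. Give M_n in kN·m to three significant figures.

Tension: T = A_s f_y = 1580 × 420 = 663600 N.
Try a within the flange: a = T/(0.85 f'_c b_f) = 663600/(0.85 × 28.3 × 520) = 53.05 mm.
Since a = 53.05 ≤ h_f = 105 mm, the stress block lies entirely in the flange; analyse as a rectangular beam of width b_f.
M_n = T(d − a/2) = 663600 × (485 − 26.525) = 304.24 × 10⁶ N·mm.
M_n = 304.24 kN·m.

M_n ≈ 304 kN·m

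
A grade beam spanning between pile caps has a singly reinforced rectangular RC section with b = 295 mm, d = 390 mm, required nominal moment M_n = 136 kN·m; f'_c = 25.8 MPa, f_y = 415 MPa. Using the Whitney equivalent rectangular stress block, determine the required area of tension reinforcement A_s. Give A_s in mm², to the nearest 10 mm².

A_s ≈ 910 mm²

With M_n = 0.85 f'_c a b (d − a/2), solve the quadratic for a:
a = d − √(d² − 2M_n/(0.85 f'_c b)) = 390 − √(390² − 2 × 136×10⁶/(0.85 × 25.8 × 295)) = 58.25 mm.
A_s = 0.85 f'_c a b / f_y = 0.85 × 25.8 × 58.25 × 295 / 415 = 908.0 mm².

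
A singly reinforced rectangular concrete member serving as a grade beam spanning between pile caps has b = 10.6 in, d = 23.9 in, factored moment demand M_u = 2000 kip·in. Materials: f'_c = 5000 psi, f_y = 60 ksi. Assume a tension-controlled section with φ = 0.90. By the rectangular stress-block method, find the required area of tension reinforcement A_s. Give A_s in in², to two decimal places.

M_n = M_u/φ = 2000/0.90 = 2222.22 kip·in.
From M_n = 0.85 f'_c a b (d − a/2):
a = d − √(d² − 2M_n/(0.85 f'_c b)) = 23.9 − √(23.9² − 2 × 2222.22/(0.85 × 5 × 10.6)) = 2.162 in.
A_s = 0.85 f'_c a b / f_y = 0.85 × 5 × 2.162 × 10.6 / 60 = 1.623 in².

A_s ≈ 1.62 in²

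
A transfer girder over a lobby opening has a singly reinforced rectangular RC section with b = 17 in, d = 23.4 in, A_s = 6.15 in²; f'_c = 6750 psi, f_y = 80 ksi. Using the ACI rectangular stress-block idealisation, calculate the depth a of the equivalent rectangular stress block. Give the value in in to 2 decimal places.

a ≈ 5.04 in

T = A_s f_y = 6.15 × 80 = 492 kips.
a = T/(0.85 f'_c b) = 492/(0.85 × 6.75 × 17) = 5.04 in.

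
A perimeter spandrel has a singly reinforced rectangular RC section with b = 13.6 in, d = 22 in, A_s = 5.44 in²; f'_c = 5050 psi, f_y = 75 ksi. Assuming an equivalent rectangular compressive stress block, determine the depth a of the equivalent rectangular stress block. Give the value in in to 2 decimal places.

a ≈ 6.99 in

T = A_s f_y = 5.44 × 75 = 408 kips.
a = T/(0.85 f'_c b) = 408/(0.85 × 5.05 × 13.6) = 6.99 in.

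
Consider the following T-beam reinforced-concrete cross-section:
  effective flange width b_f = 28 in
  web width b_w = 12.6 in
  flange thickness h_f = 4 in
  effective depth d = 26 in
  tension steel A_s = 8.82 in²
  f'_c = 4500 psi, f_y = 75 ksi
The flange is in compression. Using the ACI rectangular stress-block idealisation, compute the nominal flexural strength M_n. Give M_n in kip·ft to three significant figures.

M_n ≈ 1240 kip·ft

Tension: T = A_s f_y = 8.82 × 75 = 661.5 kips.
Try a within the flange: a = T/(0.85 f'_c b_f) = 661.5/(0.85 × 4.5 × 28) = 6.176 in.
a = 6.176 > h_f = 4 in: the block extends into the web. Split into flange-overhang and web parts.
C_f = 0.85 f'_c (b_f − b_w) h_f = 0.85 × 4.5 × (28 − 12.6) × 4 = 235.6 kips.
Remaining web compression depth: a_w = (T − C_f)/(0.85 f'_c b_w) = (661.5 − 235.6)/(0.85 × 4.5 × 12.6) = 8.837 in.
M_n = C_f(d − h_f/2) + (T − C_f)(d − a_w/2) = 235.6 × (26 − 2) + 425.9 × (26 − 4.4185) = 5654.4 + 9191.6 = 14846.0 kip·in.
M_n = 14846.0/12 = 1237.17 kip·ft.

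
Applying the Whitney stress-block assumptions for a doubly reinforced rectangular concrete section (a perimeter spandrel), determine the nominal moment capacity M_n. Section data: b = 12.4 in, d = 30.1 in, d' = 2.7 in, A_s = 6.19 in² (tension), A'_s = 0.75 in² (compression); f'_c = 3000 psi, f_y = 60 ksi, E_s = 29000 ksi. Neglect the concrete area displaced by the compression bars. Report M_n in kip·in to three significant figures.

M_n ≈ 9370 kip·in

Assume both steels yield.
a = (A_s − A'_s) f_y/(0.85 f'_c b) = (6.19 − 0.75) × 60/(0.85 × 3 × 12.4) = 10.323 in.
c = a/β₁ = 10.323/0.85 = 12.145 in; ε'_s = 0.003(c − d')/c = 0.0023 ≥ ε_y = 0.0021, so the compression steel yields.
M_n = (A_s − A'_s) f_y (d − a/2) + A'_s f_y (d − d') = 326.4 × (30.1 − 5.1615) + 45 × (30.1 − 2.7) = 8139.9 + 1233.0 = 9372.9 kip·in.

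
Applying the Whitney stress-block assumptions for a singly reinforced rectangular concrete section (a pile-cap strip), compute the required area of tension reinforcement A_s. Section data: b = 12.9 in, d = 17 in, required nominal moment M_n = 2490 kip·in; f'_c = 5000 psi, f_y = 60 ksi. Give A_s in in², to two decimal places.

A_s ≈ 2.67 in²

From M_n = 0.85 f'_c a b (d − a/2):
a = d − √(d² − 2M_n/(0.85 f'_c b)) = 17 − √(17² − 2 × 2490/(0.85 × 5 × 12.9)) = 2.923 in.
A_s = 0.85 f'_c a b / f_y = 0.85 × 5 × 2.923 × 12.9 / 60 = 2.671 in².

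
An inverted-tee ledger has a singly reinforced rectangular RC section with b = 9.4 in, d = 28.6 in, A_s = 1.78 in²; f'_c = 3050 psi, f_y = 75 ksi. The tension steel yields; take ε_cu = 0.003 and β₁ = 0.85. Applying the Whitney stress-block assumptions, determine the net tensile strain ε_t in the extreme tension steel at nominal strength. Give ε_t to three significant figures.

a = A_s f_y/(0.85 f'_c b) = 5.478 in.
β₁ = 0.85, so c = a/β₁ = 5.478/0.85 = 6.445 in.
From the linear strain diagram with ε_cu = 0.003: ε_t = 0.003 (d − c)/c = 0.003 × (28.6 − 6.445)/6.445 = 0.0103.
Since ε_t ≥ 0.005, the section is tension-controlled.

ε_t ≈ 0.0103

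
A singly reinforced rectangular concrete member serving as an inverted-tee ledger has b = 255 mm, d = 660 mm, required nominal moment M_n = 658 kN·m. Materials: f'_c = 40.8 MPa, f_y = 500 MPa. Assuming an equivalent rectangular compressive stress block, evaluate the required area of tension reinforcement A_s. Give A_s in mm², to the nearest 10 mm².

A_s ≈ 2200 mm²

With M_n = 0.85 f'_c a b (d − a/2), solve the quadratic for a:
a = d − √(d² − 2M_n/(0.85 f'_c b)) = 660 − √(660² − 2 × 658×10⁶/(0.85 × 40.8 × 255)) = 124.47 mm.
A_s = 0.85 f'_c a b / f_y = 0.85 × 40.8 × 124.47 × 255 / 500 = 2201.5 mm².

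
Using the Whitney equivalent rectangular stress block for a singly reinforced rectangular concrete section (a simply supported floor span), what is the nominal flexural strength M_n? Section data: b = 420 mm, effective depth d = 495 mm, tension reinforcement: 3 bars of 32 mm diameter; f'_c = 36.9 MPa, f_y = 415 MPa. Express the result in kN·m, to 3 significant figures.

M_n ≈ 457 kN·m

A_s = 3 × 804 = 2412 mm².
T = A_s f_y = 2412 × 415 = 1000980 N = 1000.98 kN.
From C = T: a = T/(0.85 f'_c b) = 1000980/(0.85 × 36.9 × 420) = 75.99 mm.
M_n = T(d − a/2) = 1000.98 kN × (495 − 37.995) mm = 457.45 kN·m.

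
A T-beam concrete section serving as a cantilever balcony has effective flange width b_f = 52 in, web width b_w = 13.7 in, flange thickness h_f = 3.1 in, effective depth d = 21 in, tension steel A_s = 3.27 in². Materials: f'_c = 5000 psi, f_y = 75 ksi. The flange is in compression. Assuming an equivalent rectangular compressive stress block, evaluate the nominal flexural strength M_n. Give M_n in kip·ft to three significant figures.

Tension: T = A_s f_y = 3.27 × 75 = 245.25 kips.
Try a within the flange: a = T/(0.85 f'_c b_f) = 245.25/(0.85 × 5 × 52) = 1.110 in.
Since a = 1.110 ≤ h_f = 3.1 in, the stress block lies entirely in the flange; analyse as a rectangular beam of width b_f.
M_n = T(d − a/2) = 245.25 × (21 − 0.555) = 5014.1 kip·in.
M_n = 5014.1/12 = 417.84 kip·ft.

M_n ≈ 418 kip·ft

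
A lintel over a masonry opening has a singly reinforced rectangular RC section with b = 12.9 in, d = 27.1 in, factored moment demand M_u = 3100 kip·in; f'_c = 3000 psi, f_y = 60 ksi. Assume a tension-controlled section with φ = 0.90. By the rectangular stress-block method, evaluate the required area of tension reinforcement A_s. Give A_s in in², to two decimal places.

M_n = M_u/φ = 3100/0.90 = 3444.44 kip·in.
From M_n = 0.85 f'_c a b (d − a/2):
a = d − √(d² − 2M_n/(0.85 f'_c b)) = 27.1 − √(27.1² − 2 × 3444.44/(0.85 × 3 × 12.9)) = 4.187 in.
A_s = 0.85 f'_c a b / f_y = 0.85 × 3 × 4.187 × 12.9 / 60 = 2.296 in².

A_s ≈ 2.30 in²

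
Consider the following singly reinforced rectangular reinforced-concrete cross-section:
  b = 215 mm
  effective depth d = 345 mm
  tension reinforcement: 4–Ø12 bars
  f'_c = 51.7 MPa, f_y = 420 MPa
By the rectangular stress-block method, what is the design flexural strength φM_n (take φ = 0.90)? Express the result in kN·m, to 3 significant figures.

A_s = 4 × 113 = 452 mm².
T = A_s f_y = 452 × 420 = 189840 N = 189.84 kN.
From C = T: a = T/(0.85 f'_c b) = 189840/(0.85 × 51.7 × 215) = 20.09 mm.
M_n = T(d − a/2) = 189.84 kN × (345 − 10.045) mm = 63.59 kN·m.
φM_n = 0.90 × 63.59 = 57.23 kN·m.

φM_n ≈ 57.2 kN·m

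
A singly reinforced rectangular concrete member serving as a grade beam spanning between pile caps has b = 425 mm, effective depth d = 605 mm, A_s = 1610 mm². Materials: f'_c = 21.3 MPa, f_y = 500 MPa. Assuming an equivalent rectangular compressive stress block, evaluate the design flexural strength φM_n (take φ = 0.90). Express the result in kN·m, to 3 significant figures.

φM_n ≈ 400 kN·m

T = A_s f_y = 1610 × 500 = 805000 N = 805 kN.
From C = T: a = T/(0.85 f'_c b) = 805000/(0.85 × 21.3 × 425) = 104.62 mm.
M_n = T(d − a/2) = 805 kN × (605 − 52.31) mm = 444.92 kN·m.
φM_n = 0.90 × 444.92 = 400.43 kN·m.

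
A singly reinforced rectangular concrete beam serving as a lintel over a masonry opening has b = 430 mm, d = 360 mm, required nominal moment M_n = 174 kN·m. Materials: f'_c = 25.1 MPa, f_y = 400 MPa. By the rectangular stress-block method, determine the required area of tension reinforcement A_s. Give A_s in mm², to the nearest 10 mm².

A_s ≈ 1310 mm²

With M_n = 0.85 f'_c a b (d − a/2), solve the quadratic for a:
a = d − √(d² − 2M_n/(0.85 f'_c b)) = 360 − √(360² − 2 × 174×10⁶/(0.85 × 25.1 × 430)) = 57.23 mm.
A_s = 0.85 f'_c a b / f_y = 0.85 × 25.1 × 57.23 × 430 / 400 = 1312.6 mm².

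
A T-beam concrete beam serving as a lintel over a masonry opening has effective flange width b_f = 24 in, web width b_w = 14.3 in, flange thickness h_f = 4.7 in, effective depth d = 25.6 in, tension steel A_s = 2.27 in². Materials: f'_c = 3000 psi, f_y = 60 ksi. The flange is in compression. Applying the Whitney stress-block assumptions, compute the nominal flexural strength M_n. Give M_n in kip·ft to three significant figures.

Tension: T = A_s f_y = 2.27 × 60 = 136.2 kips.
Try a within the flange: a = T/(0.85 f'_c b_f) = 136.2/(0.85 × 3 × 24) = 2.225 in.
Since a = 2.225 ≤ h_f = 4.7 in, the stress block lies entirely in the flange; analyse as a rectangular beam of width b_f.
M_n = T(d − a/2) = 136.2 × (25.6 − 1.1125) = 3335.2 kip·in.
M_n = 3335.2/12 = 277.93 kip·ft.

M_n ≈ 278 kip·ft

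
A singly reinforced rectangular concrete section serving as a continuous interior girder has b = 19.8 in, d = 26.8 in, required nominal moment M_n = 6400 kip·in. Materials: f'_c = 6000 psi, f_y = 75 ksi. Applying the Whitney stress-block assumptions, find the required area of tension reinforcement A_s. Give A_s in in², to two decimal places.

From M_n = 0.85 f'_c a b (d − a/2):
a = d − √(d² − 2M_n/(0.85 f'_c b)) = 26.8 − √(26.8² − 2 × 6400/(0.85 × 6 × 19.8)) = 2.480 in.
A_s = 0.85 f'_c a b / f_y = 0.85 × 6 × 2.480 × 19.8 / 75 = 3.339 in².

A_s ≈ 3.34 in²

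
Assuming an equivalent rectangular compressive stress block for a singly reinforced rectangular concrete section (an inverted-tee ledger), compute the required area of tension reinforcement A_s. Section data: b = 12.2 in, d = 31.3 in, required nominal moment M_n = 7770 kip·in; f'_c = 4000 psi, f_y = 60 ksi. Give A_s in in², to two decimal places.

From M_n = 0.85 f'_c a b (d − a/2):
a = d − √(d² − 2M_n/(0.85 f'_c b)) = 31.3 − √(31.3² − 2 × 7770/(0.85 × 4 × 12.2)) = 6.702 in.
A_s = 0.85 f'_c a b / f_y = 0.85 × 4 × 6.702 × 12.2 / 60 = 4.633 in².

A_s ≈ 4.63 in²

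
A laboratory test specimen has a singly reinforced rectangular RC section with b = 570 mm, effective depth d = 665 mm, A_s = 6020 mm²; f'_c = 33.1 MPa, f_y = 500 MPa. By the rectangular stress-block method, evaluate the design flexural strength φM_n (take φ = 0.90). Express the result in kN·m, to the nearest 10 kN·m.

T = A_s f_y = 6020 × 500 = 3010000 N = 3010 kN.
From C = T: a = T/(0.85 f'_c b) = 3010000/(0.85 × 33.1 × 570) = 187.69 mm.
M_n = T(d − a/2) = 3010 kN × (665 − 93.845) mm = 1719.18 kN·m.
φM_n = 0.90 × 1719.18 = 1547.26 kN·m.

φM_n ≈ 1550 kN·m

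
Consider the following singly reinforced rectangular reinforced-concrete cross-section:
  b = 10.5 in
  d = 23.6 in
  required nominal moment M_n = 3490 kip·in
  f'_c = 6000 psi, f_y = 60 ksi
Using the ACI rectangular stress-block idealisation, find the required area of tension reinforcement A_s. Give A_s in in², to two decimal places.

A_s ≈ 2.63 in²

From M_n = 0.85 f'_c a b (d − a/2):
a = d − √(d² − 2M_n/(0.85 f'_c b)) = 23.6 − √(23.6² − 2 × 3490/(0.85 × 6 × 10.5)) = 2.945 in.
A_s = 0.85 f'_c a b / f_y = 0.85 × 6 × 2.945 × 10.5 / 60 = 2.628 in².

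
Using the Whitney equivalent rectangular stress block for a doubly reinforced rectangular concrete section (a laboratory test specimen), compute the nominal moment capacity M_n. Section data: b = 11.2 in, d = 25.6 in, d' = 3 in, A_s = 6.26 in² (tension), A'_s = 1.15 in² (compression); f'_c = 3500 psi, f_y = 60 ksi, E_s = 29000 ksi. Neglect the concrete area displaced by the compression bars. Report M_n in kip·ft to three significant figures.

M_n ≈ 666 kip·ft

Assume both steels yield.
a = (A_s − A'_s) f_y/(0.85 f'_c b) = (6.26 − 1.15) × 60/(0.85 × 3.5 × 11.2) = 9.202 in.
c = a/β₁ = 9.202/0.85 = 10.826 in; ε'_s = 0.003(c − d')/c = 0.0022 ≥ ε_y = 0.0021, so the compression steel yields.
M_n = (A_s − A'_s) f_y (d − a/2) + A'_s f_y (d − d') = 306.6 × (25.6 − 4.601) + 69 × (25.6 − 3) = 6438.3 + 1559.4 = 7997.7 kip·in = 7997.7/12 = 666.48 kip·ft.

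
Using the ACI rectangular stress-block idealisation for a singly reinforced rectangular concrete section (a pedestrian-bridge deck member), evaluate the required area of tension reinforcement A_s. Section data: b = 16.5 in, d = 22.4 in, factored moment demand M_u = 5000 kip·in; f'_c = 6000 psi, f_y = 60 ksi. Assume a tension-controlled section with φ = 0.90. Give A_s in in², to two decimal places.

M_n = M_u/φ = 5000/0.90 = 5555.56 kip·in.
From M_n = 0.85 f'_c a b (d − a/2):
a = d − √(d² − 2M_n/(0.85 f'_c b)) = 22.4 − √(22.4² − 2 × 5555.56/(0.85 × 6 × 16.5)) = 3.172 in.
A_s = 0.85 f'_c a b / f_y = 0.85 × 6 × 3.172 × 16.5 / 60 = 4.449 in².

A_s ≈ 4.45 in²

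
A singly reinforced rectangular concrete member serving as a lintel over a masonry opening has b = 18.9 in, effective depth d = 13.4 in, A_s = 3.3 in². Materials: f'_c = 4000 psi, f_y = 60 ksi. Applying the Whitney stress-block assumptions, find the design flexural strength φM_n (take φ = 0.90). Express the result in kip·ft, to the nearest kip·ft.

T = A_s f_y = 3.3 × 60 = 198 kips.
a = T/(0.85 f'_c b) = 198/(0.85 × 4 × 18.9) = 3.081 in.
M_n = T(d − a/2) = 198 × (13.4 − 1.5405) = 2348.2 kip·in = 2348.2/12 = 195.68 kip·ft.
φM_n = 0.90 × 195.68 = 176.11 kip·ft.

φM_n ≈ 176 kip·ft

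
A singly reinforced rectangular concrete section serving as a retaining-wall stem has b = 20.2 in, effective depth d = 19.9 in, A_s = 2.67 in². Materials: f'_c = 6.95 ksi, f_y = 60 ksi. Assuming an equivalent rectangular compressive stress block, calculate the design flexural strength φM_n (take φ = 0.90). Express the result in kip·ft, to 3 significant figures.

T = A_s f_y = 2.67 × 60 = 160.2 kips.
a = T/(0.85 f'_c b) = 160.2/(0.85 × 6.95 × 20.2) = 1.342 in.
M_n = T(d − a/2) = 160.2 × (19.9 − 0.671) = 3080.5 kip·in = 3080.5/12 = 256.71 kip·ft.
φM_n = 0.90 × 256.71 = 231.04 kip·ft.

φM_n ≈ 231 kip·ft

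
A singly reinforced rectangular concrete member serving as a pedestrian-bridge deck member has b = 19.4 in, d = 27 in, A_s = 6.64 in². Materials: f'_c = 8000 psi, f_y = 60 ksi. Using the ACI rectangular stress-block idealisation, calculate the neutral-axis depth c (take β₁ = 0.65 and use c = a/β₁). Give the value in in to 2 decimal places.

c ≈ 4.65 in

T = A_s f_y = 6.64 × 60 = 398.4 kips.
a = T/(0.85 f'_c b) = 398.4/(0.85 × 8 × 19.4) = 3.0200 in.
With β₁ = 0.65, c = a/β₁ = 3.0200/0.65 = 4.65 in.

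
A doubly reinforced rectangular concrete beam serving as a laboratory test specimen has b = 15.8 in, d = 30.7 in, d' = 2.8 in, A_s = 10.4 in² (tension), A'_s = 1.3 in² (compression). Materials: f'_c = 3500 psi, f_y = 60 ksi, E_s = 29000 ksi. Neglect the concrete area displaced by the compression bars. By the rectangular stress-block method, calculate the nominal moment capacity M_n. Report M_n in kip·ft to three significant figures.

Assume both steels yield.
a = (A_s − A'_s) f_y/(0.85 f'_c b) = (10.4 − 1.3) × 60/(0.85 × 3.5 × 15.8) = 11.616 in.
c = a/β₁ = 11.616/0.85 = 13.666 in; ε'_s = 0.003(c − d')/c = 0.0024 ≥ ε_y = 0.0021, so the compression steel yields.
M_n = (A_s − A'_s) f_y (d − a/2) + A'_s f_y (d − d') = 546 × (30.7 − 5.808) + 78 × (30.7 − 2.8) = 13591.0 + 2176.2 = 15767.2 kip·in = 15767.2/12 = 1313.93 kip·ft.

M_n ≈ 1310 kip·ft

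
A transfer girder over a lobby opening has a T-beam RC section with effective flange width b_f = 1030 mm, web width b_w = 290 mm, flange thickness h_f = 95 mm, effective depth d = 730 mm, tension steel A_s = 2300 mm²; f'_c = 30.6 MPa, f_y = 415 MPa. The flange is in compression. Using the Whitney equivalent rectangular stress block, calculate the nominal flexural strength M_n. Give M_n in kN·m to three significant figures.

M_n ≈ 680 kN·m

Tension: T = A_s f_y = 2300 × 415 = 954500 N.
Try a within the flange: a = T/(0.85 f'_c b_f) = 954500/(0.85 × 30.6 × 1030) = 35.63 mm.
Since a = 35.63 ≤ h_f = 95 mm, the stress block lies entirely in the flange; analyse as a rectangular beam of width b_f.
M_n = T(d − a/2) = 954500 × (730 − 17.815) = 679.78 × 10⁶ N·mm.
M_n = 679.78 kN·m.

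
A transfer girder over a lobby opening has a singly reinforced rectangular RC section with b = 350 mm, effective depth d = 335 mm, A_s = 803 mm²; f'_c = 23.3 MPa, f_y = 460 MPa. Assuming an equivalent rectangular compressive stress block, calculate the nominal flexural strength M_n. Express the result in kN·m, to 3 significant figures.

M_n ≈ 114 kN·m

T = A_s f_y = 803 × 460 = 369380 N = 369.38 kN.
From C = T: a = T/(0.85 f'_c b) = 369380/(0.85 × 23.3 × 350) = 53.29 mm.
M_n = T(d − a/2) = 369.38 kN × (335 − 26.645) mm = 113.90 kN·m.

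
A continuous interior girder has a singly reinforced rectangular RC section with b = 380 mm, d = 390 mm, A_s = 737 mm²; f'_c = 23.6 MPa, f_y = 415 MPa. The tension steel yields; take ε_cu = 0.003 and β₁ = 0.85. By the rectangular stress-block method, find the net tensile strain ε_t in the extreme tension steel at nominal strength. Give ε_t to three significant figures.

ε_t ≈ 0.0218

a = A_s f_y/(0.85 f'_c b) = 40.12 mm.
β₁ = 0.85, so c = a/β₁ = 40.12/0.85 = 47.20 mm.
From the linear strain diagram with ε_cu = 0.003: ε_t = 0.003 (d − c)/c = 0.003 × (390 − 47.20)/47.20 = 0.0218.
Since ε_t ≥ 0.005, the section is tension-controlled.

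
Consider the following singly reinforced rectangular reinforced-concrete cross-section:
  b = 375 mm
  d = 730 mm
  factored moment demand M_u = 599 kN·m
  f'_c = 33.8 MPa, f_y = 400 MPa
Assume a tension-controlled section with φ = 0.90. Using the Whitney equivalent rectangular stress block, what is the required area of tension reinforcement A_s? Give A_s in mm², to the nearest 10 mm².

A_s ≈ 2430 mm²

M_n = M_u/φ = 599/0.90 = 665.556 kN·m.
With M_n = 0.85 f'_c a b (d − a/2), solve the quadratic for a:
a = d − √(d² − 2M_n/(0.85 f'_c b)) = 730 − √(730² − 2 × 665.556×10⁶/(0.85 × 33.8 × 375)) = 90.20 mm.
A_s = 0.85 f'_c a b / f_y = 0.85 × 33.8 × 90.20 × 375 / 400 = 2429.5 mm².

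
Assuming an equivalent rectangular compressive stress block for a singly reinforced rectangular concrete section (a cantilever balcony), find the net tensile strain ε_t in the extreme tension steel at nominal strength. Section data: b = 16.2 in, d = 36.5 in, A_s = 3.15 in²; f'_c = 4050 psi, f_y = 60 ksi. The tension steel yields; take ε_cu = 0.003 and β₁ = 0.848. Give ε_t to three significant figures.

a = A_s f_y/(0.85 f'_c b) = 3.389 in.
β₁ = 0.848, so c = a/β₁ = 3.389/0.848 = 3.996 in.
From the linear strain diagram with ε_cu = 0.003: ε_t = 0.003 (d − c)/c = 0.003 × (36.5 − 3.996)/3.996 = 0.0244.
Since ε_t ≥ 0.005, the section is tension-controlled.

ε_t ≈ 0.0244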